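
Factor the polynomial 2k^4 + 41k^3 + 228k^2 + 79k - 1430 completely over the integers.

Among the possible rational roots, k = -13/2 is a root, giving the factor (2k + 13) and quotient k^3 + 14k^2 + 23k - 110.
Then k = -11 is a root, so (k + 11) is a factor; dividing leaves k^2 + 3k - 10.
The remaining quadratic factors as (k - 2)(k + 5).

(2k + 13)(k + 11)(k + 5)(k - 2)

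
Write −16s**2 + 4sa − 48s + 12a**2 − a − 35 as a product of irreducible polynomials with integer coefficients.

Group: −4s(4s + 3a + 5) + (4a − 7)(4s + 3a + 5); both groups contain (4s + 3a + 5).

−(4s − 4a + 7)(4s + 3a + 5)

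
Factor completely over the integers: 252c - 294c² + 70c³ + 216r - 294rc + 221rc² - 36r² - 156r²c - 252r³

Group: 6r(-42r² - 61rc + 36r - 14c² + 42c) + (-5c + 6)(-42r² - 61rc + 36r - 14c² + 42c); both groups contain (-42r² - 61rc + 36r - 14c² + 42c), so (6r - 5c + 6) is a factor with cofactor -42r² - 61rc + 36r - 14c² + 42c.
The cofactor groups again: -42r² - 61rc + 36r - 14c² + 42c = -7r(6r + 7c) + (-2c + 6)(6r + 7c); both groups contain (6r + 7c), giving -(7r + 2c - 6)(6r + 7c).

-(6r - 5c + 6)(7r + 2c - 6)(6r + 7c)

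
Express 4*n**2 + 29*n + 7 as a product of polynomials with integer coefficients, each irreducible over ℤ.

Need a pair with product 4·7 = 28 and sum 29: that's 1 and 28.
Split the middle term: 4*n**2 + n + 28*n + 7 = n*(4*n + 1) + 7*(4*n + 1).

(4*n + 1)*(n + 7)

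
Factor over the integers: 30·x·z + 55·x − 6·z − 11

Group as (30·x·z + 55·x) + (−6·z − 11) = 5·x·(6·z + 11) − (6·z + 11).
Both groups share the factor (6·z + 11).

(5·x − 1)·(6·z + 11)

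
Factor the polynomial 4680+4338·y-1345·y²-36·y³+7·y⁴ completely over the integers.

Testing divisors of the constant over divisors of the leading coefficient, y = 4 is a root, giving the factor (y-4) and quotient 7·y³-8·y²-1377·y-1170.
Then y = -6/7 is a root, so (7·y+6) is a factor; dividing leaves y²-2·y-195.
The remaining quadratic factors as (y+13)(y-15).

(7·y+6)·(y+13)·(y-15)·(y-4)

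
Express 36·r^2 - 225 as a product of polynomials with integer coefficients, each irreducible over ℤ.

9·(2·r + 5)·(2·r - 5)

Factor out 9, leaving 4·r^2 - 25, which is a difference of two squares.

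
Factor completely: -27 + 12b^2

3(2b + 3)(2b - 3)

Every term has a factor of 3. Then 4b^2 - 9 = (2b)² − (3)².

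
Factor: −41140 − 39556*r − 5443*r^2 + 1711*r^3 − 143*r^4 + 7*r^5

(7*r + 11)*(r + 2)*(r − 10)*(r^2 − 14*r + 187)

Among the possible rational roots, r = 10 is a root, so (r − 10) is a factor; dividing leaves 7*r^4 − 73*r^3 + 981*r^2 + 4367*r + 4114.
Then r = −2 is a root, so (r + 2) divides it; the quotient is 7*r^3 − 87*r^2 + 1155*r + 2057.
Continuing, r = −11/7 is a root, so (7*r + 11) divides it; the quotient is r^2 − 14*r + 187.
The quadratic r^2 − 14*r + 187 has discriminant −552 < 0 and is irreducible over ℤ.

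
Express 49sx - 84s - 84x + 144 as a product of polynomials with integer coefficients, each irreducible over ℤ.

(7s - 12)(7x - 12)

Group as (49sx - 84s) + (-84x + 144) = 7s(7x - 12) - 12(7x - 12).
Both groups share the factor (7x - 12).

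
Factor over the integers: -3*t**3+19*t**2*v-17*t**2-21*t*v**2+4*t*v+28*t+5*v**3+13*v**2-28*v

-(3*t-v-4)*(t-5*v+7)*(t-v)

Group: t*(-3*t**2+4*t*v+4*t-v**2-4*v) + (-5*v+7)*(-3*t**2+4*t*v+4*t-v**2-4*v); both groups contain (-3*t**2+4*t*v+4*t-v**2-4*v), so (t-5*v+7) is a factor with cofactor -3*t**2+4*t*v+4*t-v**2-4*v.
The cofactor groups again: -3*t**2+4*t*v+4*t-v**2-4*v = -t*(3*t-v-4) + v*(3*t-v-4); both groups contain (3*t-v-4), giving -(t-v)*(3*t-v-4).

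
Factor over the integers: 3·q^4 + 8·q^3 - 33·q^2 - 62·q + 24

(3·q - 1)·(q + 2)·(q + 4)·(q - 3)

Testing divisors of the constant over divisors of the leading coefficient, q = 1/3 is a root, so (3·q - 1) is a factor; dividing leaves q^3 + 3·q^2 - 10·q - 24.
Continuing, q = 3 is a root, so (q - 3) divides it; the quotient is q^2 + 6·q + 8.
The remaining quadratic factors as (q + 4)(q + 2).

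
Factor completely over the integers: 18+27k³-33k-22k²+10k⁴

Among the possible rational roots, k = -3 is a root, so (k+3) divides it; the quotient is 10k³-3k²-13k+6.
Then k = 1 is a root, so (k-1) divides it; the quotient is 10k²+7k-6.
The remaining quadratic factors as (2k-1)(5k+6).

(2k-1)(5k+6)(k+3)(k-1)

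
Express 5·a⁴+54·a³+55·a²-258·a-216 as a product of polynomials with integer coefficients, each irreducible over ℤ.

Testing divisors of the constant over divisors of the leading coefficient, a = -3 is a root, so (a+3) divides it; the quotient is 5·a³+39·a²-62·a-72.
Then a = 2 is a root, so (a-2) divides it; the quotient is 5·a²+49·a+36.
The remaining quadratic factors as (5·a+4)(a+9).

(5·a+4)·(a+3)·(a+9)·(a-2)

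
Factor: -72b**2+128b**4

8b**2(4b+3)(4b-3)

Every term has a factor of 8b**2. Then 16b**2-9 = (4b)² − (3)².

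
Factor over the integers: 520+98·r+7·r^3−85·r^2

Testing divisors of the constant over divisors of the leading coefficient, r = 10 is a root, so (r−10) divides it; the quotient is 7·r^2−15·r−52.
The remaining quadratic factors as (r−4)(7·r+13).

(7·r+13)·(r−10)·(r−4)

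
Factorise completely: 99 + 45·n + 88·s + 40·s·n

Group as (40·s·n + 88·s) + (45·n + 99) = 8·s·(5·n + 11) + 9·(5·n + 11).
Both groups share the factor (5·n + 11).

(5·n + 11)·(8·s + 9)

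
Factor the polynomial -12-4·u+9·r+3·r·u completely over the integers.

(3·r-4)·(u+3)

Group as (3·r·u+9·r) + (-4·u-12) = 3·r·(u+3) - 4·(u+3).
Both groups share the factor (u+3).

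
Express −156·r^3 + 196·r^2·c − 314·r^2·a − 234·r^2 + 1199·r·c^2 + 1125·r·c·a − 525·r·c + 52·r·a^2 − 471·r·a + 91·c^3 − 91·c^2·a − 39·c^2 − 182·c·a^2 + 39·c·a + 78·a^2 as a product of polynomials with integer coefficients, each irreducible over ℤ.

Group: 2·r·(−78·r^2 − 175·r·c − 157·r·a − 13·c^2 + 13·c·a + 26·a^2) + (−7·c + 3)·(−78·r^2 − 175·r·c − 157·r·a − 13·c^2 + 13·c·a + 26·a^2); both groups contain (−78·r^2 − 175·r·c − 157·r·a − 13·c^2 + 13·c·a + 26·a^2), so (2·r − 7·c + 3) is a factor with cofactor −78·r^2 − 175·r·c − 157·r·a − 13·c^2 + 13·c·a + 26·a^2.
The cofactor groups again: −78·r^2 − 175·r·c − 157·r·a − 13·c^2 + 13·c·a + 26·a^2 = −13·r·(6·r + 13·c + 13·a) + (−c + 2·a)·(6·r + 13·c + 13·a); both groups contain (6·r + 13·c + 13·a), giving −(13·r + c − 2·a)·(6·r + 13·c + 13·a).

−(13·r + c − 2·a)·(2·r − 7·c + 3)·(6·r + 13·c + 13·a)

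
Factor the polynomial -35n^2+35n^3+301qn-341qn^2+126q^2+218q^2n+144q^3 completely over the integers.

(8q-7n+7)(9q-n)(2q+5n)

Group: 9q(16q^2+26qn+14q-35n^2+35n) - n(16q^2+26qn+14q-35n^2+35n); both groups contain (16q^2+26qn+14q-35n^2+35n), so (9q-n) is a factor with cofactor 16q^2+26qn+14q-35n^2+35n.
The cofactor groups again: 16q^2+26qn+14q-35n^2+35n = 2q(8q-7n+7) + 5n(8q-7n+7); both groups contain (8q-7n+7), giving (2q+5n)(8q-7n+7).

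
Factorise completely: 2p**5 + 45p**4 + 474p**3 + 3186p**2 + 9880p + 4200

Among the possible rational roots, p = -6 is a root, so (p + 6) divides it; the quotient is 2p**4 + 33p**3 + 276p**2 + 1530p + 700.
Next, p = -10 is a root, giving the factor (p + 10) and quotient 2p**3 + 13p**2 + 146p + 70.
Next, p = -1/2 is a root, so (2p + 1) divides it; the quotient is p**2 + 6p + 70.
The quadratic p**2 + 6p + 70 has discriminant -244 < 0 and is irreducible over ℤ.

(2p + 1)(p + 10)(p + 6)(p**2 + 6p + 70)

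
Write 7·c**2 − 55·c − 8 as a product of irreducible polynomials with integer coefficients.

Need a pair with product 7·(−8) = −56 and sum −55: that's −56 and 1.
Split the middle term: 7·c**2 − 56·c + c − 8 = 7·c·(c − 8) + (c − 8).

(7·c + 1)·(c − 8)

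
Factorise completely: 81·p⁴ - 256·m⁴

(3·p)⁴ − (4·m)⁴ = ((3·p)² − (4·m)²)((3·p)² + (4·m)²); the first factor splits again, the second (9·p² + 16·m²) is irreducible.

(3·p - 4·m)·(3·p + 4·m)·(9·p² + 16·m²)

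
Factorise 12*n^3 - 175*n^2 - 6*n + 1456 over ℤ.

(3*n + 8)*(4*n - 13)*(n - 14)

Trying the rational-root candidates, n = 13/4 is a root, giving the factor (4*n - 13) and quotient 3*n^2 - 34*n - 112.
The remaining quadratic factors as (n - 14)(3*n + 8).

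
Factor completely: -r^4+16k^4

(2k+r)(2k-r)(4k^2+r^2)

(2k)⁴ − (r)⁴ = ((2k)² − (r)²)((2k)² + (r)²); the first factor splits again, the second (4k^2+r^2) is irreducible.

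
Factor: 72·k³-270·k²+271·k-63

Trying the rational-root candidates, k = 7/6 is a root, so (6·k-7) is a factor; dividing leaves 12·k²-31·k+9.
The remaining quadratic factors as (3·k-1)(4·k-9).

(3·k-1)·(4·k-9)·(6·k-7)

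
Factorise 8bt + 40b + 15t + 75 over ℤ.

(8b + 15)(t + 5)

Group as (8bt + 40b) + (15t + 75) = 8b(t + 5) + 15(t + 5).
Both groups share the factor (t + 5).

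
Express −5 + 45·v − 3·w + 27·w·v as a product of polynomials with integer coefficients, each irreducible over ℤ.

Group as (27·w·v − 3·w) + (45·v − 5) = 3·w·(9·v − 1) + 5·(9·v − 1).
Both groups share the factor (9·v − 1).

(3·w + 5)·(9·v − 1)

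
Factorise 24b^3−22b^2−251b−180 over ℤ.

Among the possible rational roots, b = 4 is a root, giving the factor (b−4) and quotient 24b^2+74b+45.
The remaining quadratic factors as (4b+9)(6b+5).

(4b+9)(6b+5)(b−4)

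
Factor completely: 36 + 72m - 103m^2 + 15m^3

Testing divisors of the constant over divisors of the leading coefficient, m = 6/5 is a root, so (5m - 6) divides it; the quotient is 3m^2 - 17m - 6.
The remaining quadratic factors as (m - 6)(3m + 1).

(3m + 1)(5m - 6)(m - 6)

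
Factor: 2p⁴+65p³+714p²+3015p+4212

Testing divisors of the constant over divisors of the leading coefficient, p = -3 is a root, so (p+3) divides it; the quotient is 2p³+59p²+537p+1404.
Then p = -12 is a root, giving the factor (p+12) and quotient 2p²+35p+117.
The remaining quadratic factors as (2p+9)(p+13).

(2p+9)(p+12)(p+13)(p+3)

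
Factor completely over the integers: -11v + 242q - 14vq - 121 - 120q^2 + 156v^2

Group: 12v(13v - 12q + 11) + (10q - 11)(13v - 12q + 11); both groups contain (13v - 12q + 11).

(13v - 12q + 11)(12v + 10q - 11)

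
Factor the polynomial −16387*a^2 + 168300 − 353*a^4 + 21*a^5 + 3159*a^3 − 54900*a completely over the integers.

(3*a + 10)*(7*a − 15)*(a − 11)*(a^2 − 7*a + 102)

Among the possible rational roots, a = −10/3 is a root, giving the factor (3*a + 10) and quotient 7*a^4 − 141*a^3 + 1523*a^2 − 10539*a + 16830.
Then a = 15/7 is a root, so (7*a − 15) divides it; the quotient is a^3 − 18*a^2 + 179*a − 1122.
Next, a = 11 is a root, so (a − 11) divides it; the quotient is a^2 − 7*a + 102.
The quadratic a^2 − 7*a + 102 has discriminant −359 < 0 and is irreducible over ℤ.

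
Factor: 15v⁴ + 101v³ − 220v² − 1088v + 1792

By the rational root theorem, v = −7 is a root, so (v + 7) divides it; the quotient is 15v³ − 4v² − 192v + 256.
Then v = −4 is a root, so (v + 4) is a factor; dividing leaves 15v² − 64v + 64.
The remaining quadratic factors as (5v − 8)(3v − 8).

(3v − 8)(5v − 8)(v + 4)(v + 7)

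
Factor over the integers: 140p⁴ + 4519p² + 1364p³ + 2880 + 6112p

Among the possible rational roots, p = -8/7 is a root, so (7p + 8) divides it; the quotient is 20p³ + 172p² + 449p + 360.
Then p = -9/2 is a root, so (2p + 9) is a factor; dividing leaves 10p² + 41p + 40.
The remaining quadratic factors as (2p + 5)(5p + 8).

(2p + 5)(2p + 9)(5p + 8)(7p + 8)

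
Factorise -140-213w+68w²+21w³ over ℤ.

By the rational root theorem, w = -4/7 is a root, so (7w+4) divides it; the quotient is 3w²+8w-35.
The remaining quadratic factors as (w+5)(3w-7).

(3w-7)(7w+4)(w+5)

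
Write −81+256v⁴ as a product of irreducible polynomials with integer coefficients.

(4v+3)(4v−3)(16v²+9)

(4v)⁴ − (3)⁴ = ((4v)² − (3)²)((4v)² + (3)²); the first factor splits again, the second (16v²+9) is irreducible.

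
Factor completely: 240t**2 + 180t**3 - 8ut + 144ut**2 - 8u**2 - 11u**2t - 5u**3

Group: u(-5u**2 + 19ut - 8u + 30t**2 + 40t) + 6t(-5u**2 + 19ut - 8u + 30t**2 + 40t); both groups contain (-5u**2 + 19ut - 8u + 30t**2 + 40t), so (u + 6t) is a factor with cofactor -5u**2 + 19ut - 8u + 30t**2 + 40t.
The cofactor groups again: -5u**2 + 19ut - 8u + 30t**2 + 40t = -u(5u + 6t + 8) + 5t(5u + 6t + 8); both groups contain (5u + 6t + 8), giving -(u - 5t)(5u + 6t + 8).

-(u - 5t)(5u + 6t + 8)(u + 6t)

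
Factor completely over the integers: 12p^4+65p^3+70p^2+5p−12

Among the possible rational roots, p = 1/3 is a root, so (3p−1) is a factor; dividing leaves 4p^3+23p^2+31p+12.
Next, p = −4 is a root, so (p+4) is a factor; dividing leaves 4p^2+7p+3.
The remaining quadratic factors as (4p+3)(p+1).

(3p−1)(4p+3)(p+1)(p+4)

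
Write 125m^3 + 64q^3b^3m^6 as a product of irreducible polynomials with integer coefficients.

m^3(4qbm + 5)(16q^2b^2m^2 - 20qbm + 25)

Pull out the common factor m^3, leaving 64q^3b^3m^3 + 125.
Recognize a sum of cubes with the parts 4qbm and 5.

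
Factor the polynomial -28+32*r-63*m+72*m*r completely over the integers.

Group as (72*m*r-63*m) + (32*r-28) = 9*m*(8*r-7) + 4*(8*r-7).
Both groups share the factor (8*r-7).

(8*r-7)*(9*m+4)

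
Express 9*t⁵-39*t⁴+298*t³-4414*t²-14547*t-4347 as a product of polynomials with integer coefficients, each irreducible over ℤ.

(3*t+1)*(3*t+7)*(t-9)*(t²+2*t+69)

Testing divisors of the constant over divisors of the leading coefficient, t = -7/3 is a root, so (3*t+7) divides it; the quotient is 3*t⁴-20*t³+146*t²-1812*t-621.
Next, t = -1/3 is a root, so (3*t+1) is a factor; dividing leaves t³-7*t²+51*t-621.
Next, t = 9 is a root, giving the factor (t-9) and quotient t²+2*t+69.
The quadratic t²+2*t+69 has discriminant -272 < 0 and is irreducible over ℤ.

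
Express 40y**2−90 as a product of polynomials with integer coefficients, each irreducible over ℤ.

10(2y+3)(2y−3)

Factor out 10, leaving 4y**2−9, which is a difference of two squares.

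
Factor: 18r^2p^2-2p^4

Pull out the common factor 2p^2; 9r^2-p^2 is a difference of squares.

2p^2(3r-p)(3r+p)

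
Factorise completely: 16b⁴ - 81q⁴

(2b + 3q)(2b - 3q)(4b² + 9q²)

(2b)⁴ − (3q)⁴ = ((2b)² − (3q)²)((2b)² + (3q)²); the first factor splits again, the second (4b² + 9q²) is irreducible.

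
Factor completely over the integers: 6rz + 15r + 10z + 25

(2z + 5)(3r + 5)

Group as (6rz + 15r) + (10z + 25) = 3r(2z + 5) + 5(2z + 5).
Both groups share the factor (2z + 5).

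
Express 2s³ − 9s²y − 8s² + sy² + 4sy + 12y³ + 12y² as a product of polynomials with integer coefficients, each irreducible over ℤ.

Group: s(2s² − 11sy − 8s + 12y² + 12y) + y(2s² − 11sy − 8s + 12y² + 12y); both groups contain (2s² − 11sy − 8s + 12y² + 12y), so (s + y) is a factor with cofactor 2s² − 11sy − 8s + 12y² + 12y.
The cofactor groups again: 2s² − 11sy − 8s + 12y² + 12y = 2s(s − 4y − 4) − 3y(s − 4y − 4); both groups contain (s − 4y − 4), giving (2s − 3y)(s − 4y − 4).

(2s − 3y)(s + y)(s − 4y − 4)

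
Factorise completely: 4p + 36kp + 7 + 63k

(4p + 7)(9k + 1)

Group as (36kp + 63k) + (4p + 7) = 9k(4p + 7) + (4p + 7).
Both groups share the factor (4p + 7).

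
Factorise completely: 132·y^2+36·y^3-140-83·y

(6·y+5)·(6·y-7)·(y+4)

By the rational root theorem, y = -4 is a root, so (y+4) divides it; the quotient is 36·y^2-12·y-35.
The remaining quadratic factors as (6·y+5)(6·y-7).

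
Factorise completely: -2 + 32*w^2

2*(4*w + 1)*(4*w - 1)

Pull out the common factor 2; 16*w^2 - 1 is a difference of squares.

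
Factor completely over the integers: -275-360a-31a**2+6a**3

Among the possible rational roots, a = -5 is a root, giving the factor (a+5) and quotient 6a**2-61a-55.
The remaining quadratic factors as (6a+5)(a-11).

(6a+5)(a+5)(a-11)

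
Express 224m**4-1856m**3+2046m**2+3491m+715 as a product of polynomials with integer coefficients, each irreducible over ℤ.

Among the possible rational roots, m = 11/4 is a root, so (4m-11) is a factor; dividing leaves 56m**3-310m**2-341m-65.
Then m = -5/7 is a root, giving the factor (7m+5) and quotient 8m**2-50m-13.
The remaining quadratic factors as (2m-13)(4m+1).

(2m-13)(4m+1)(4m-11)(7m+5)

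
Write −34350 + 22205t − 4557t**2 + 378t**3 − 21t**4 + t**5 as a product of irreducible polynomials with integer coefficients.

(t − 10)(t − 3)(t − 5)(t**2 − 3t + 229)

Testing divisors of the constant over divisors of the leading coefficient, t = 5 is a root, so (t − 5) is a factor; dividing leaves t**4 − 16t**3 + 298t**2 − 3067t + 6870.
Continuing, t = 10 is a root, so (t − 10) is a factor; dividing leaves t**3 − 6t**2 + 238t − 687.
Continuing, t = 3 is a root, so (t − 3) is a factor; dividing leaves t**2 − 3t + 229.
The quadratic t**2 − 3t + 229 has discriminant −907 < 0 and is irreducible over ℤ.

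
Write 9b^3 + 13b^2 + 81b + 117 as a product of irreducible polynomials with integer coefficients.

(9b + 13)(b^2 + 9)

Group as (9b^3 + 81b) + (13b^2 + 117) = 9b(b^2 + 9) + 13(b^2 + 9).
Both groups share the factor (b^2 + 9).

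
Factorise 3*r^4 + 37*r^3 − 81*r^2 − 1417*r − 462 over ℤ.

(3*r + 1)*(r + 11)*(r + 7)*(r − 6)

Trying the rational-root candidates, r = −7 is a root, giving the factor (r + 7) and quotient 3*r^3 + 16*r^2 − 193*r − 66.
Continuing, r = −1/3 is a root, so (3*r + 1) is a factor; dividing leaves r^2 + 5*r − 66.
The remaining quadratic factors as (r + 11)(r − 6).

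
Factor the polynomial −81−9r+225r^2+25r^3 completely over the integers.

(5r+3)(5r−3)(r+9)

By the rational root theorem, r = −3/5 is a root, giving the factor (5r+3) and quotient 5r^2+42r−27.
The remaining quadratic factors as (r+9)(5r−3).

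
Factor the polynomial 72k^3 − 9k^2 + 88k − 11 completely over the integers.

(8k − 1)(9k^2 + 11)

Group as (72k^3 + 88k) + (−9k^2 − 11) = 8k(9k^2 + 11) − (9k^2 + 11).
Both groups share the factor (9k^2 + 11).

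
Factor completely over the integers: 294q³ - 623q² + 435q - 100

(6q - 5)(7q - 4)(7q - 5)

Testing divisors of the constant over divisors of the leading coefficient, q = 4/7 is a root, giving the factor (7q - 4) and quotient 42q² - 65q + 25.
The remaining quadratic factors as (6q - 5)(7q - 5).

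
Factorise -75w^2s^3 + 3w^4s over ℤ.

3sw^2(w - 5s)(w + 5s)

Factor out 3w^2s, leaving w^2 - 25s^2, which is a difference of two squares.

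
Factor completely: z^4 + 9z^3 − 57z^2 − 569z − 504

(z + 1)(z + 7)(z + 9)(z − 8)

Among the possible rational roots, z = −9 is a root, so (z + 9) divides it; the quotient is z^3 − 57z − 56.
Continuing, z = −1 is a root, so (z + 1) divides it; the quotient is z^2 − z − 56.
The remaining quadratic factors as (z − 8)(z + 7).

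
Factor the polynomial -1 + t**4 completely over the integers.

Write as (t**2)² − (1)², then factor t**2 - 1 once more.

(t + 1)·(t - 1)·(t**2 + 1)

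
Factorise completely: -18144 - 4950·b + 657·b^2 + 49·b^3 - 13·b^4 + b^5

Trying the rational-root candidates, b = -6 is a root, so (b + 6) divides it; the quotient is b^4 - 19·b^3 + 163·b^2 - 321·b - 3024.
Then b = -3 is a root, giving the factor (b + 3) and quotient b^3 - 22·b^2 + 229·b - 1008.
Next, b = 9 is a root, so (b - 9) is a factor; dividing leaves b^2 - 13·b + 112.
The quadratic b^2 - 13·b + 112 has discriminant -279 < 0 and is irreducible over ℤ.

(b + 3)·(b + 6)·(b - 9)·(b^2 - 13·b + 112)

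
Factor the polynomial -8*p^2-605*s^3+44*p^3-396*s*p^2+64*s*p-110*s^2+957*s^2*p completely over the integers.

-(11*s-11*p+2)*(11*s-2*p)*(5*s-2*p)

Group: 11*s*(-55*s^2+77*s*p-10*s-22*p^2+4*p) - 2*p*(-55*s^2+77*s*p-10*s-22*p^2+4*p); both groups contain (-55*s^2+77*s*p-10*s-22*p^2+4*p), so (11*s-2*p) is a factor with cofactor -55*s^2+77*s*p-10*s-22*p^2+4*p.
The cofactor groups again: -55*s^2+77*s*p-10*s-22*p^2+4*p = -5*s*(11*s-11*p+2) + 2*p*(11*s-11*p+2); both groups contain (11*s-11*p+2), giving -(5*s-2*p)*(11*s-11*p+2).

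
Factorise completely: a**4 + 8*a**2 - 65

Substitute u = a**2 to get a quadratic in u, then factor.
a**2 - 5 is irreducible over ℤ (5 is not a perfect square).
a**2 + 13 is irreducible over ℤ (always positive, so no real roots).

(a**2 + 13)*(a**2 - 5)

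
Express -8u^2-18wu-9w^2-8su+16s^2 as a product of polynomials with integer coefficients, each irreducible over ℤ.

Group: 4s(4s-3w-4u) + (3w+2u)(4s-3w-4u); both groups contain (4s-3w-4u).

(4s+3w+2u)(4s-3w-4u)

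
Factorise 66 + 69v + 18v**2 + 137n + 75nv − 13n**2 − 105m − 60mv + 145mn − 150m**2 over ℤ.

−(10m − n + 6v + 11)(15m − 13n − 3v − 6)

Group: −15m(10m − n + 6v + 11) + (13n + 3v + 6)(10m − n + 6v + 11); both groups contain (10m − n + 6v + 11).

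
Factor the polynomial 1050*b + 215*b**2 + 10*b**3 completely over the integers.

Pull out the common factor 5*b, then factor the remaining trinomial.

5*b*(2*b + 15)*(b + 14)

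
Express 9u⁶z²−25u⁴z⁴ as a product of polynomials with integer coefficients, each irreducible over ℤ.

Factor out u⁴z² first: what remains is 9u²−25z².
Recognize a difference of squares with the parts 3u and 5z.

u⁴z²(3u+5z)(3u−5z)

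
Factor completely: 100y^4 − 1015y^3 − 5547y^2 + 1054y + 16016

Among the possible rational roots, y = 8/5 is a root, so (5y − 8) is a factor; dividing leaves 20y^3 − 171y^2 − 1383y − 2002.
Continuing, y = 14 is a root, giving the factor (y − 14) and quotient 20y^2 + 109y + 143.
The remaining quadratic factors as (5y + 11)(4y + 13).

(4y + 13)(5y + 11)(5y − 8)(y − 14)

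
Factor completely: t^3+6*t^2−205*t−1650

Among the possible rational roots, t = −10 is a root, so (t+10) divides it; the quotient is t^2−4*t−165.
The remaining quadratic factors as (t+11)(t−15).

(t+10)*(t+11)*(t−15)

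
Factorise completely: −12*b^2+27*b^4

3*b^2*(3*b+2)*(3*b−2)

Factor out 3*b^2, leaving 9*b^2−4, which is a difference of two squares.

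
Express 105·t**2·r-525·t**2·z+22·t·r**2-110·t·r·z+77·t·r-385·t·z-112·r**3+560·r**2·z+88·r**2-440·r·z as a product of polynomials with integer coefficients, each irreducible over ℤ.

Group: r·(105·t**2+22·t·r+77·t-112·r**2+88·r) - 5·z·(105·t**2+22·t·r+77·t-112·r**2+88·r); both groups contain (105·t**2+22·t·r+77·t-112·r**2+88·r), so (r-5·z) is a factor with cofactor 105·t**2+22·t·r+77·t-112·r**2+88·r.
The cofactor groups again: 105·t**2+22·t·r+77·t-112·r**2+88·r = 15·t·(7·t+8·r) + (-14·r+11)·(7·t+8·r); both groups contain (7·t+8·r), giving (15·t-14·r+11)·(7·t+8·r).

(15·t-14·r+11)·(7·t+8·r)·(r-5·z)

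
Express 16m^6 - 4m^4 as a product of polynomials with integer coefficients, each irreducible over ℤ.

4m^4(2m + 1)(2m - 1)

Every term has a factor of 4m^4; factoring it out leaves 4m^2 - 1.
Recognize a difference of squares with the parts 2m and 1.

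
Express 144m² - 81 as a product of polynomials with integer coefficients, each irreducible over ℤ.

Every term has a factor of 9. Then 16m² - 9 = (4m)² − (3)².

9(4m + 3)(4m - 3)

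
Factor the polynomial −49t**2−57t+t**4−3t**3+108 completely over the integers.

Trying the rational-root candidates, t = 1 is a root, so (t−1) divides it; the quotient is t**3−2t**2−51t−108.
Next, t = −3 is a root, so (t+3) divides it; the quotient is t**2−5t−36.
The remaining quadratic factors as (t−9)(t+4).

(t+3)(t+4)(t−1)(t−9)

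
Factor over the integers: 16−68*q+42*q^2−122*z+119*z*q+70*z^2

Group: 14*z*(5*z+6*q−8) + (7*q−2)*(5*z+6*q−8); both groups contain (5*z+6*q−8).

(5*z+6*q−8)*(14*z+7*q−2)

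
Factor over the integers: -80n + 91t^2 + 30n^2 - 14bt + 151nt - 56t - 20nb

(3n - 2b + 13t - 8)(10n + 7t)

Group: 3n(10n + 7t) + (-2b + 13t - 8)(10n + 7t); both groups contain (10n + 7t).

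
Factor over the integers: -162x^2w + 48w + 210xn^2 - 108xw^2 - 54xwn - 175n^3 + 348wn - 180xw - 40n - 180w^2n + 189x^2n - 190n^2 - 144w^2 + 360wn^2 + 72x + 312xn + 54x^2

Group: 3x(-54xw + 63xn + 18x - 36w^2 + 72wn + 12w - 35n^2 - 10n) + (5n + 4)(-54xw + 63xn + 18x - 36w^2 + 72wn + 12w - 35n^2 - 10n); both groups contain (-54xw + 63xn + 18x - 36w^2 + 72wn + 12w - 35n^2 - 10n), so (3x + 5n + 4) is a factor with cofactor -54xw + 63xn + 18x - 36w^2 + 72wn + 12w - 35n^2 - 10n.
The cofactor groups again: -54xw + 63xn + 18x - 36w^2 + 72wn + 12w - 35n^2 - 10n = -6w(9x + 6w - 5n) + (7n + 2)(9x + 6w - 5n); both groups contain (9x + 6w - 5n), giving -(6w - 7n - 2)(9x + 6w - 5n).

-(9x + 6w - 5n)(6w - 7n - 2)(3x + 5n + 4)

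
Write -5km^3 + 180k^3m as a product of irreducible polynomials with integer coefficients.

Every term has a factor of 5km. Then 36k^2 - m^2 = (6k)² − (m)².

5km(6k + m)(6k - m)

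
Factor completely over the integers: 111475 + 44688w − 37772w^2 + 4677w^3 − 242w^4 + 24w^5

By the rational root theorem, w = 7 is a root, giving the factor (w − 7) and quotient 24w^4 − 74w^3 + 4159w^2 − 8659w − 15925.
Continuing, w = −7/6 is a root, so (6w + 7) divides it; the quotient is 4w^3 − 17w^2 + 713w − 2275.
Continuing, w = 13/4 is a root, so (4w − 13) divides it; the quotient is w^2 − w + 175.
The quadratic w^2 − w + 175 has discriminant −699 < 0 and is irreducible over ℤ.

(4w − 13)(6w + 7)(w − 7)(w^2 − w + 175)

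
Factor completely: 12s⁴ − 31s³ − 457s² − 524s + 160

(3s + 5)(4s − 1)(s + 4)(s − 8)

By the rational root theorem, s = −5/3 is a root, so (3s + 5) divides it; the quotient is 4s³ − 17s² − 124s + 32.
Continuing, s = 8 is a root, giving the factor (s − 8) and quotient 4s² + 15s − 4.
The remaining quadratic factors as (4s − 1)(s + 4).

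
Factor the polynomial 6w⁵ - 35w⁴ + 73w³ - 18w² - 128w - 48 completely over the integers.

(2w + 1)(3w + 2)(w - 3)(w² - 4w + 8)

Testing divisors of the constant over divisors of the leading coefficient, w = 3 is a root, so (w - 3) divides it; the quotient is 6w⁴ - 17w³ + 22w² + 48w + 16.
Then w = -1/2 is a root, giving the factor (2w + 1) and quotient 3w³ - 10w² + 16w + 16.
Next, w = -2/3 is a root, so (3w + 2) is a factor; dividing leaves w² - 4w + 8.
The quadratic w² - 4w + 8 has discriminant -16 < 0 and is irreducible over ℤ.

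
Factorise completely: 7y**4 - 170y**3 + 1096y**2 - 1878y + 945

Trying the rational-root candidates, y = 15 is a root, so (y - 15) divides it; the quotient is 7y**3 - 65y**2 + 121y - 63.
Then y = 9/7 is a root, so (7y - 9) is a factor; dividing leaves y**2 - 8y + 7.
The remaining quadratic factors as (y - 1)(y - 7).

(7y - 9)(y - 1)(y - 15)(y - 7)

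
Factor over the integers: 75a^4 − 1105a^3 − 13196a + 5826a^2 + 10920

Testing divisors of the constant over divisors of the leading coefficient, a = 6 is a root, so (a − 6) is a factor; dividing leaves 75a^3 − 655a^2 + 1896a − 1820.
Then a = 13/5 is a root, so (5a − 13) divides it; the quotient is 15a^2 − 92a + 140.
The remaining quadratic factors as (5a − 14)(3a − 10).

(3a − 10)(5a − 13)(5a − 14)(a − 6)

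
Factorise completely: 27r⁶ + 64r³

r³(3r + 4)(9r² − 12r + 16)

Pull out the common factor r³, leaving 27r³ + 64.
Recognize a sum of cubes with the parts 3r and 4.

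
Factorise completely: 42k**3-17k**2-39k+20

(6k-5)(7k-4)(k+1)

Testing divisors of the constant over divisors of the leading coefficient, k = 4/7 is a root, giving the factor (7k-4) and quotient 6k**2+k-5.
The remaining quadratic factors as (k+1)(6k-5).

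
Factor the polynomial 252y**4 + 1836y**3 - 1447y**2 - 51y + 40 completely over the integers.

Among the possible rational roots, y = -1/6 is a root, so (6y + 1) divides it; the quotient is 42y**3 + 299y**2 - 291y + 40.
Continuing, y = 5/7 is a root, giving the factor (7y - 5) and quotient 6y**2 + 47y - 8.
The remaining quadratic factors as (y + 8)(6y - 1).

(6y + 1)(6y - 1)(7y - 5)(y + 8)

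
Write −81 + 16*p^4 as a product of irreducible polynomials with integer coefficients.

(2*p + 3)*(2*p − 3)*(4*p^2 + 9)

(2*p)⁴ − (3)⁴ = ((2*p)² − (3)²)((2*p)² + (3)²); the first factor splits again, the second (4*p^2 + 9) is irreducible.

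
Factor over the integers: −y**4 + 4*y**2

Pull out the common factor y**2, leaving −y**2 + 4.
Recognize a difference of squares with the parts 2 and y.

−y**2*(y + 2)*(y − 2)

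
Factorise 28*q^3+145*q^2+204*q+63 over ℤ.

(4*q+7)*(7*q+3)*(q+3)

Trying the rational-root candidates, q = −7/4 is a root, giving the factor (4*q+7) and quotient 7*q^2+24*q+9.
The remaining quadratic factors as (q+3)(7*q+3).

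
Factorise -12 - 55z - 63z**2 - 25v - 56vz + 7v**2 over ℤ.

(7v + 7z + 3)(v - 9z - 4)

Group: v(7v + 7z + 3) + (-9z - 4)(7v + 7z + 3); both groups contain (7v + 7z + 3).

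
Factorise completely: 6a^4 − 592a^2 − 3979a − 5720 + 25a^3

Trying the rational-root candidates, a = −8 is a root, giving the factor (a + 8) and quotient 6a^3 − 23a^2 − 408a − 715.
Next, a = 11 is a root, giving the factor (a − 11) and quotient 6a^2 + 43a + 65.
The remaining quadratic factors as (6a + 13)(a + 5).

(6a + 13)(a + 5)(a + 8)(a − 11)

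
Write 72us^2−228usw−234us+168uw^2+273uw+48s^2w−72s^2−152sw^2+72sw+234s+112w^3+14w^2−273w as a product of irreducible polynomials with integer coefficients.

(3u+2w−3)(4s−8w−13)(6s−7w)

Group: 6s(12us−24uw−39u+8sw−12s−16w^2−2w+39) − 7w(12us−24uw−39u+8sw−12s−16w^2−2w+39); both groups contain (12us−24uw−39u+8sw−12s−16w^2−2w+39), so (6s−7w) is a factor with cofactor 12us−24uw−39u+8sw−12s−16w^2−2w+39.
The cofactor groups again: 12us−24uw−39u+8sw−12s−16w^2−2w+39 = 3u(4s−8w−13) + (2w−3)(4s−8w−13); both groups contain (4s−8w−13), giving (3u+2w−3)(4s−8w−13).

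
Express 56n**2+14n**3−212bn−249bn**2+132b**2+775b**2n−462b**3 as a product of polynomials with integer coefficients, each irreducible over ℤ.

−(11b−14n)(14b−n−4)(3b−n)

Group: 14b(−33b**2+53bn−14n**2) + (−n−4)(−33b**2+53bn−14n**2); both groups contain (−33b**2+53bn−14n**2), so (14b−n−4) is a factor with cofactor −33b**2+53bn−14n**2.
The cofactor groups again: −33b**2+53bn−14n**2 = −11b(3b−n) + 14n(3b−n); both groups contain (3b−n), giving −(11b−14n)(3b−n).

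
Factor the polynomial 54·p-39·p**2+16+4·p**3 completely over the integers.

By the rational root theorem, p = -1/4 is a root, so (4·p+1) divides it; the quotient is p**2-10·p+16.
The remaining quadratic factors as (p-2)(p-8).

(4·p+1)·(p-2)·(p-8)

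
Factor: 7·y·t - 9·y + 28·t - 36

(7·t - 9)·(y + 4)

Group as (7·y·t - 9·y) + (28·t - 36) = y·(7·t - 9) + 4·(7·t - 9).
Both groups share the factor (7·t - 9).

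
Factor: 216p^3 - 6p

Factor out 6p, leaving 36p^2 - 1, which is a difference of two squares.

6p(6p + 1)(6p - 1)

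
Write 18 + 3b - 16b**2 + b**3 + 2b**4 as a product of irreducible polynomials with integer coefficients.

By the rational root theorem, b = 3/2 is a root, so (2b - 3) is a factor; dividing leaves b**3 + 2b**2 - 5b - 6.
Continuing, b = -1 is a root, so (b + 1) divides it; the quotient is b**2 + b - 6.
The remaining quadratic factors as (b - 2)(b + 3).

(2b - 3)(b + 1)(b + 3)(b - 2)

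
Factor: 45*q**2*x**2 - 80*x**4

Pull out the common factor 5*x**2; 9*q**2 - 16*x**2 is a difference of squares.

5*x**2*(3*q + 4*x)*(3*q - 4*x)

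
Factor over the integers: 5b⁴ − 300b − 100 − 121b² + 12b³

(5b + 2)(b + 2)(b + 5)(b − 5)

Among the possible rational roots, b = −2 is a root, so (b + 2) is a factor; dividing leaves 5b³ + 2b² − 125b − 50.
Then b = 5 is a root, so (b − 5) divides it; the quotient is 5b² + 27b + 10.
The remaining quadratic factors as (b + 5)(5b + 2).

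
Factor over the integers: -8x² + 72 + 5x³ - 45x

(5x - 8)(x + 3)(x - 3)

By the rational root theorem, x = 3 is a root, so (x - 3) divides it; the quotient is 5x² + 7x - 24.
The remaining quadratic factors as (5x - 8)(x + 3).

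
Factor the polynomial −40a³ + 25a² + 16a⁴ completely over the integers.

Every term has a factor of a²; factoring it out leaves 16a² − 40a + 25.
Recognize a perfect-square trinomial with the parts 5 and 4a.

a²(4a − 5)²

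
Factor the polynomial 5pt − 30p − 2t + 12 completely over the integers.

Group as (5pt − 30p) + (−2t + 12) = 5p(t − 6) − 2(t − 6).
Both groups share the factor (t − 6).

(5p − 2)(t − 6)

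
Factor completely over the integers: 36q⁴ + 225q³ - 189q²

9q²(4q - 3)(q + 7)

Pull out the common factor 9q², then factor the remaining trinomial.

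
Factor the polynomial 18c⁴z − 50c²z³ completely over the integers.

2c²z(3c + 5z)(3c − 5z)

Factor out 2c²z, leaving 9c² − 25z², which is a difference of two squares.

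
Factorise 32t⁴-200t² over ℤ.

Pull out the common factor 8t²; 4t²-25 is a difference of squares.

8t²(2t+5)(2t-5)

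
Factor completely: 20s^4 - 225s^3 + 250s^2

5s^2(4s - 5)(s - 10)

Pull out the common factor 5s^2, then factor the remaining trinomial.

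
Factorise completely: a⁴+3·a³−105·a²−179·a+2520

(a+7)·(a+9)·(a−5)·(a−8)

Among the possible rational roots, a = −9 is a root, giving the factor (a+9) and quotient a³−6·a²−51·a+280.
Continuing, a = 5 is a root, so (a−5) divides it; the quotient is a²−a−56.
The remaining quadratic factors as (a−8)(a+7).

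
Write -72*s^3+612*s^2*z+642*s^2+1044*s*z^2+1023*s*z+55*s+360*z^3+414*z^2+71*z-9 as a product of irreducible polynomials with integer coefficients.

Group: 12*s*(-6*s^2+57*s*z+53*s+30*z^2+37*z+9) + (12*z-1)*(-6*s^2+57*s*z+53*s+30*z^2+37*z+9); both groups contain (-6*s^2+57*s*z+53*s+30*z^2+37*z+9), so (12*s+12*z-1) is a factor with cofactor -6*s^2+57*s*z+53*s+30*z^2+37*z+9.
The cofactor groups again: -6*s^2+57*s*z+53*s+30*z^2+37*z+9 = -s*(6*s+3*z+1) + (10*z+9)*(6*s+3*z+1); both groups contain (6*s+3*z+1), giving -(s-10*z-9)*(6*s+3*z+1).

-(12*s+12*z-1)*(6*s+3*z+1)*(s-10*z-9)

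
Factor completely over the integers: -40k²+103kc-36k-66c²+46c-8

-(8k-11c+4)(5k-6c+2)

Group: -5k(8k-11c+4) + (6c-2)(8k-11c+4); both groups contain (8k-11c+4).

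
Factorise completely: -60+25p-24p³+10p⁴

(5p-12)(2p³+5)

Group as (10p⁴+25p) + (-24p³-60) = 5p(2p³+5) - 12(2p³+5).
Both groups share the factor (2p³+5).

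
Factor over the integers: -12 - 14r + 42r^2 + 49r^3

(7r + 6)(7r^2 - 2)

Group as (49r^3 - 14r) + (42r^2 - 12) = 7r(7r^2 - 2) + 6(7r^2 - 2).
Both groups share the factor (7r^2 - 2).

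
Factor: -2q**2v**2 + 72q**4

2q**2(6q + v)(6q - v)

Factor out 2q**2, leaving 36q**2 - v**2, which is a difference of two squares.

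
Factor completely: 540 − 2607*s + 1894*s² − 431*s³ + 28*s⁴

(4*s − 1)*(7*s − 15)*(s − 4)*(s − 9)

Trying the rational-root candidates, s = 9 is a root, so (s − 9) divides it; the quotient is 28*s³ − 179*s² + 283*s − 60.
Continuing, s = 1/4 is a root, so (4*s − 1) divides it; the quotient is 7*s² − 43*s + 60.
The remaining quadratic factors as (s − 4)(7*s − 15).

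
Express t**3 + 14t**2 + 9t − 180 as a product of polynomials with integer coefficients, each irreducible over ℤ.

Trying the rational-root candidates, t = −12 is a root, so (t + 12) is a factor; dividing leaves t**2 + 2t − 15.
The remaining quadratic factors as (t + 5)(t − 3).

(t + 12)(t + 5)(t − 3)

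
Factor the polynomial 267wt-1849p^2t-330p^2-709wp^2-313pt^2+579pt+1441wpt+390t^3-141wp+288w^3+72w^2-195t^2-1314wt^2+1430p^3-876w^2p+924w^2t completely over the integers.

(3w-10p+13t)(12w-13p-6t+3)(8w+11p-5t)

Group: 8w(36w^2-159wp+138wt+9w+130p^2-109pt-30p-78t^2+39t) + (11p-5t)(36w^2-159wp+138wt+9w+130p^2-109pt-30p-78t^2+39t); both groups contain (36w^2-159wp+138wt+9w+130p^2-109pt-30p-78t^2+39t), so (8w+11p-5t) is a factor with cofactor 36w^2-159wp+138wt+9w+130p^2-109pt-30p-78t^2+39t.
The cofactor groups again: 36w^2-159wp+138wt+9w+130p^2-109pt-30p-78t^2+39t = 3w(12w-13p-6t+3) + (-10p+13t)(12w-13p-6t+3); both groups contain (12w-13p-6t+3), giving (3w-10p+13t)(12w-13p-6t+3).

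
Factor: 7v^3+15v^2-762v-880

Trying the rational-root candidates, v = -8/7 is a root, so (7v+8) is a factor; dividing leaves v^2+v-110.
The remaining quadratic factors as (v+11)(v-10).

(7v+8)(v+11)(v-10)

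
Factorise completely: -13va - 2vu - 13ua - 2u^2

Group: -v(2u + 13a) - u(2u + 13a); both groups contain (2u + 13a).

-(2u + 13a)(v + u)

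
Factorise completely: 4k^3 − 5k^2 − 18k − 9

Trying the rational-root candidates, k = −1 is a root, so (k + 1) divides it; the quotient is 4k^2 − 9k − 9.
The remaining quadratic factors as (k − 3)(4k + 3).

(4k + 3)(k + 1)(k − 3)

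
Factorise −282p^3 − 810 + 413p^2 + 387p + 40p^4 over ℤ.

(2p − 9)(4p + 5)(5p − 9)(p − 2)

By the rational root theorem, p = −5/4 is a root, so (4p + 5) is a factor; dividing leaves 10p^3 − 83p^2 + 207p − 162.
Then p = 9/5 is a root, so (5p − 9) divides it; the quotient is 2p^2 − 13p + 18.
The remaining quadratic factors as (2p − 9)(p − 2).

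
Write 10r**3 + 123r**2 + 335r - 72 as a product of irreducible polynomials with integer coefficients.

By the rational root theorem, r = -8 is a root, so (r + 8) is a factor; dividing leaves 10r**2 + 43r - 9.
The remaining quadratic factors as (5r - 1)(2r + 9).

(2r + 9)(5r - 1)(r + 8)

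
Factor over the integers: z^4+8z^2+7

(z^2+1)(z^2+7)

Substitute u = z^2 to get a quadratic in u, then factor.
z^2+7 is irreducible over ℤ (always positive, so no real roots).
z^2+1 is irreducible over ℤ (sum of squares).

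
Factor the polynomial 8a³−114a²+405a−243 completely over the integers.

Trying the rational-root candidates, a = 9 is a root, so (a−9) divides it; the quotient is 8a²−42a+27.
The remaining quadratic factors as (2a−9)(4a−3).

(2a−9)(4a−3)(a−9)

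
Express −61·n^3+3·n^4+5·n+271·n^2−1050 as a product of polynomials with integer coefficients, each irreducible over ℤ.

(3·n+5)·(n−14)·(n−3)·(n−5)

By the rational root theorem, n = 3 is a root, so (n−3) divides it; the quotient is 3·n^3−52·n^2+115·n+350.
Next, n = 5 is a root, so (n−5) divides it; the quotient is 3·n^2−37·n−70.
The remaining quadratic factors as (n−14)(3·n+5).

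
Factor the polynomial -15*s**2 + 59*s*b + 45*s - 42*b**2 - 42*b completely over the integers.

Group: -15*s*(s - 3*b - 3) + 14*b*(s - 3*b - 3); both groups contain (s - 3*b - 3).

-(15*s - 14*b)*(s - 3*b - 3)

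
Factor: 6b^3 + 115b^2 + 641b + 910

(6b + 13)(b + 10)(b + 7)

By the rational root theorem, b = -7 is a root, giving the factor (b + 7) and quotient 6b^2 + 73b + 130.
The remaining quadratic factors as (b + 10)(6b + 13).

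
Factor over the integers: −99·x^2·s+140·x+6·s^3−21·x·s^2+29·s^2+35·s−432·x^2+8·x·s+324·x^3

(9·x−2·s−5)·(9·x−3·s−7)·(4·x+s)

Group: 4·x·(81·x^2−45·x·s−108·x+6·s^2+29·s+35) + s·(81·x^2−45·x·s−108·x+6·s^2+29·s+35); both groups contain (81·x^2−45·x·s−108·x+6·s^2+29·s+35), so (4·x+s) is a factor with cofactor 81·x^2−45·x·s−108·x+6·s^2+29·s+35.
The cofactor groups again: 81·x^2−45·x·s−108·x+6·s^2+29·s+35 = 9·x·(9·x−2·s−5) + (−3·s−7)·(9·x−2·s−5); both groups contain (9·x−2·s−5), giving (9·x−3·s−7)·(9·x−2·s−5).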